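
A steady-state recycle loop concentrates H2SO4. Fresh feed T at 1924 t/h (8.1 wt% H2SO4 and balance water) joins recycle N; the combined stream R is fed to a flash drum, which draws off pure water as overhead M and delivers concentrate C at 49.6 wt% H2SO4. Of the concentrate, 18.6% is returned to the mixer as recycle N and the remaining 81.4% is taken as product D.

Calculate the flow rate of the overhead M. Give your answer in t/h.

Overall H2SO4 balance (none leaves overhead): H2SO4 in fresh feed = H2SO4 in product, i.e. 1924×0.081 = (1−0.186)·C·0.496.
C = 155.84/(0.496×0.814) = 386 t/h.
Recycle N = 0.186×386 = 71.795 t/h.
Combined feed R = 1924 + 71.795 = 1995.8 t/h.
Overhead M = R − C = 1995.8 − 386 = 1609.8 t/h.

1610 t/h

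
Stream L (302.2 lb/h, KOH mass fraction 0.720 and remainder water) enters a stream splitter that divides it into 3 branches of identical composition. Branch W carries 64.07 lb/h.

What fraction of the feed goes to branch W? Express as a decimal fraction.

0.212

Fraction to W = 64.07/302.2 = 0.2120.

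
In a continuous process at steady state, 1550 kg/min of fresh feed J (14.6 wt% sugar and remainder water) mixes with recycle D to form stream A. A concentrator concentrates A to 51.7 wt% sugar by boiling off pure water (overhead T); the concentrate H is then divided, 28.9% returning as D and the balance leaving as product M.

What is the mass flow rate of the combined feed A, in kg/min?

Overall sugar balance (none leaves overhead): sugar in fresh feed = sugar in product, i.e. 1550×0.146 = (1−0.289)·H·0.517.
H = 226.3/(0.517×0.711) = 615.64 kg/min.
Recycle D = 0.289×615.64 = 177.92 kg/min.
Combined feed A = 1550 + 177.92 = 1727.9 kg/min.

1728 kg/min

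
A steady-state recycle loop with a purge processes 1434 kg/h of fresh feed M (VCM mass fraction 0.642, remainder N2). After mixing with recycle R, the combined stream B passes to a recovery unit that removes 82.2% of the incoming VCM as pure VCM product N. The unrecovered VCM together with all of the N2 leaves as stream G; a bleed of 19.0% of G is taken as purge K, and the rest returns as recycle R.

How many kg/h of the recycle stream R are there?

N2 enters only via M and leaves only via the purge: 1434×0.358 = 0.190×(N2 in G), and the recovery unit passes all N2, so N2 in B = N2 in G = 2702 kg/h.
VCM in B: m_A = 1434×0.642 + (1−0.190)·(1−0.822)·m_A, so m_A = 920.63/0.8558 = 1075.7 kg/h.
G = (1−0.822)×1075.7 + 2702 = 2893.4 kg/h.
Recycle R = (1−0.190)×2893.4 = 2343.7 kg/h.

2344 kg/h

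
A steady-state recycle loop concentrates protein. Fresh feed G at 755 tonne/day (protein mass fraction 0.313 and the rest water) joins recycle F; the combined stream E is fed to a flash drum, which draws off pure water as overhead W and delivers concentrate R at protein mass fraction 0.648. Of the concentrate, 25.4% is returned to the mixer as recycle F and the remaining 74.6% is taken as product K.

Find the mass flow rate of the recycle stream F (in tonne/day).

Overall protein balance (none leaves overhead): protein in fresh feed = protein in product, i.e. 755×0.313 = (1−0.254)·R·0.648.
R = 236.31/(0.648×0.746) = 488.85 tonne/day.
Recycle F = 0.254×488.85 = 124.17 tonne/day.

124.2 tonne/day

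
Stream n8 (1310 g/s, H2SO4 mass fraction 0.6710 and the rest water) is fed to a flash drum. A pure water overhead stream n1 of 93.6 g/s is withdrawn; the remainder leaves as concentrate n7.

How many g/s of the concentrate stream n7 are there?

1216 g/s

Concentrate = 1310 − 93.6 = 1216.4 g/s.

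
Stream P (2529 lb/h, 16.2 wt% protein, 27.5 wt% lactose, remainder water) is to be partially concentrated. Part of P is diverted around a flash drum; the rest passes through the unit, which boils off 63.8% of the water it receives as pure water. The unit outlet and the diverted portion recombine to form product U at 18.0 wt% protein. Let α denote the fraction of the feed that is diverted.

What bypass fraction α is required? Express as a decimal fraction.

All 2529×0.162 = 409.7 lb/h of protein reaches U, so U = 409.7/0.180 = 2276.1 lb/h and vapour = 252.9 lb/h.
The evaporator receives (1−α)·2529 of feed at 0.563 water and removes 0.638 of that water:
0.638×0.563×(1−α)×2529 = 252.9
(1−α) = 252.9/908.4 = 0.2784;  α = 0.7216.

0.722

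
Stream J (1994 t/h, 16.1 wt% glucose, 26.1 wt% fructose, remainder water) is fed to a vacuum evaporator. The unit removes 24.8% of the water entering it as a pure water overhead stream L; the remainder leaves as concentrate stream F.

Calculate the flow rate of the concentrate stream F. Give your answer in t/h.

water entering = 1994×0.578 = 1152.5 t/h; overhead removed = 0.248×1152.5 = 285.83 t/h.
Concentrate = 1994 − 285.83 = 1708.2 t/h.

1708 t/h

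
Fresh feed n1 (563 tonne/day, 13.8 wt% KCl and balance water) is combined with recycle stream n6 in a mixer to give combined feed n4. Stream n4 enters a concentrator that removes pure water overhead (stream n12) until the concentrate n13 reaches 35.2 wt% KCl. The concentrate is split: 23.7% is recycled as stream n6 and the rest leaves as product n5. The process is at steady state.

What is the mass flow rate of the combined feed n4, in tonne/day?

Overall KCl balance (none leaves overhead): KCl in fresh feed = KCl in product, i.e. 563×0.138 = (1−0.237)·n13·0.352.
n13 = 77.694/(0.352×0.763) = 289.28 tonne/day.
Recycle n6 = 0.237×289.28 = 68.56 tonne/day.
Combined feed n4 = 563 + 68.56 = 631.56 tonne/day.

631.6 tonne/day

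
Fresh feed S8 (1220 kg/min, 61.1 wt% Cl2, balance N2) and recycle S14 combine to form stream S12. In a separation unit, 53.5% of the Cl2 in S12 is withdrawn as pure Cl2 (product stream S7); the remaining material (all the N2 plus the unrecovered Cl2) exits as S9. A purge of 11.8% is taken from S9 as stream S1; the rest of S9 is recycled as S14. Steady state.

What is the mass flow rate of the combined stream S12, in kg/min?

N2 enters only via S8 and leaves only via the purge: 1220×0.389 = 0.118×(N2 in S9), and the separation unit passes all N2, so N2 in S12 = N2 in S9 = 4021.9 kg/min.
Cl2 in S12: m_A = 1220×0.611 + (1−0.118)·(1−0.535)·m_A, so m_A = 745.42/0.5899 = 1263.7 kg/min.
S12 = 1263.7 + 4021.9 = 5285.6 kg/min.

5286 kg/min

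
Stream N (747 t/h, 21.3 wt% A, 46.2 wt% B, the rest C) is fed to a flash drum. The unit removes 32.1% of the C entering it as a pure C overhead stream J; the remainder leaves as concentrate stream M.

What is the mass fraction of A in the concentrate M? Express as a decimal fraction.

0.238

A is not removed: 747×0.213 = 159.11 t/h of A enters M.
C entering = 747×0.325 = 242.78 t/h; overhead removed = 0.321×242.78 = 77.931 t/h.
Concentrate = 747 − 77.931 = 669.07 t/h.
Mass fraction = 159.11/669.07 = 0.238.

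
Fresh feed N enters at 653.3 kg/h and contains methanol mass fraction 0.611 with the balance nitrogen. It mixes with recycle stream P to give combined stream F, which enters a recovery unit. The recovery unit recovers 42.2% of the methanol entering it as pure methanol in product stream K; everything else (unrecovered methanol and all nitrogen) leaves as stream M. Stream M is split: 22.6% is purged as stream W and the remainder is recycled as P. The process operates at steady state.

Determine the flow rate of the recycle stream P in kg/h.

nitrogen enters only via N and leaves only via the purge: 653.3×0.389 = 0.226×(nitrogen in M), and the recovery unit passes all nitrogen, so nitrogen in F = nitrogen in M = 1124.5 kg/h.
methanol in F: m_A = 653.3×0.611 + (1−0.226)·(1−0.422)·m_A, so m_A = 399.17/0.5526 = 722.31 kg/h.
M = (1−0.422)×722.31 + 1124.5 = 1542 kg/h.
Recycle P = (1−0.226)×1542 = 1193.5 kg/h.

1193 kg/h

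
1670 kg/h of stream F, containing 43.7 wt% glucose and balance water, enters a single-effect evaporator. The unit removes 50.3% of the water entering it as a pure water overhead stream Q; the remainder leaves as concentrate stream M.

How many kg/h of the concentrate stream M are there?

water entering = 1670×0.563 = 940.21 kg/h; overhead removed = 0.503×940.21 = 472.93 kg/h.
Concentrate = 1670 − 472.93 = 1197.1 kg/h.

1197 kg/h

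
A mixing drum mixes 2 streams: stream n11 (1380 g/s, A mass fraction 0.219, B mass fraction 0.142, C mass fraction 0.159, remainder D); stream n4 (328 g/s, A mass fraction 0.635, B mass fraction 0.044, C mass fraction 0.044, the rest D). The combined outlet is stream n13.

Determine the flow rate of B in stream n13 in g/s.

210.4 g/s

B out = B in = 1380×0.142 + 328×0.044 = 210.39 g/s.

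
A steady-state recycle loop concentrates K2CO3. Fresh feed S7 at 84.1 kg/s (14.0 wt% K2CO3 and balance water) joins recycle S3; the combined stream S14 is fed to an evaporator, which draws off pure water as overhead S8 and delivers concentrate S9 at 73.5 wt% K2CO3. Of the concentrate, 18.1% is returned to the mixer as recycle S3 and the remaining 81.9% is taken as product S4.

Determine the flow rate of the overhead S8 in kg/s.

Overall K2CO3 balance (none leaves overhead): K2CO3 in fresh feed = K2CO3 in product, i.e. 84.1×0.140 = (1−0.181)·S9·0.735.
S9 = 11.774/(0.735×0.819) = 19.559 kg/s.
Recycle S3 = 0.181×19.559 = 3.5402 kg/s.
Combined feed S14 = 84.1 + 3.5402 = 87.64 kg/s.
Overhead S8 = S14 − S9 = 87.64 − 19.559 = 68.081 kg/s.

68.08 kg/s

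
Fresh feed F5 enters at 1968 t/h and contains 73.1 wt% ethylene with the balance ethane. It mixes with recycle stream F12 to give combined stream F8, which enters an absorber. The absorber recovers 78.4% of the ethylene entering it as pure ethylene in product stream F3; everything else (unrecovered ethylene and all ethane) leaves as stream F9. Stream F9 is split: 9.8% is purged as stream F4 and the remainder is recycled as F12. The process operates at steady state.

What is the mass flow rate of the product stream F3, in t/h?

1401 t/h

ethylene in F8: m_A = 1968×0.731 + (1−0.098)·(1−0.784)·m_A, so m_A = 1438.6/0.8052 = 1786.7 t/h.
Product F3 = 0.784×1786.7 = 1400.8 t/h.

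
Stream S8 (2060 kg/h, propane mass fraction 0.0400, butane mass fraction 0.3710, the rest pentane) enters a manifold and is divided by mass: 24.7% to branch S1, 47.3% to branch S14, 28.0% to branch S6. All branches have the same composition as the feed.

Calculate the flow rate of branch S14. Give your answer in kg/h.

Branch S14 flow = 0.473×2060 = 974.38 kg/h.

974.4 kg/h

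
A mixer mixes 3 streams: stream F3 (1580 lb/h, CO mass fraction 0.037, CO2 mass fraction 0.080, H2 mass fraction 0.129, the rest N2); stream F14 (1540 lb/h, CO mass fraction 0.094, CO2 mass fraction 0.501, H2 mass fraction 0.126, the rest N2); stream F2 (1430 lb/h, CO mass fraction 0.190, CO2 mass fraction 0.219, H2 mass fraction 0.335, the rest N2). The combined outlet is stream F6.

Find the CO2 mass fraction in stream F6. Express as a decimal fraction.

0.266

Total flow out = 1580 + 1540 + 1430 = 4550 lb/h.
CO2 in = 1580×0.080 + 1540×0.501 + 1430×0.219 = 1211.1 lb/h.
CO2 mass fraction in F6 = 1211.1/4550 = 0.266.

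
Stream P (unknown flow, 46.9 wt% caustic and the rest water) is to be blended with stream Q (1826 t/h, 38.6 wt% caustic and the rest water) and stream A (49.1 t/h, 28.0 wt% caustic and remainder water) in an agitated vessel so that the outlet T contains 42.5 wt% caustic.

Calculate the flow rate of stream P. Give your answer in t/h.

Let P be the unknown flow. Total out = 1875.1 + P.
caustic balance: 718.58 + 0.469·P = 0.425·(1875.1 + P)
(0.469 − 0.425)·P = 0.425×1875.1 − 718.58 = 78.333
P = 78.333 / 0.044 = 1780.3 t/h

1780 t/h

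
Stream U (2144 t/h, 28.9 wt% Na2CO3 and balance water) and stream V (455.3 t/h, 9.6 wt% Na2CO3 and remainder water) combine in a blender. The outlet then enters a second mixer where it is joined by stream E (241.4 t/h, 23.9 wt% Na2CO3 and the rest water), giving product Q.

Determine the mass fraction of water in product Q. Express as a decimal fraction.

0.746

Overall, product flow = 2840.7 t/h.
water in = 2144×0.711 + 455.3×0.904 + 241.4×0.761 = 2119.7 t/h.
water fraction in Q = 0.746.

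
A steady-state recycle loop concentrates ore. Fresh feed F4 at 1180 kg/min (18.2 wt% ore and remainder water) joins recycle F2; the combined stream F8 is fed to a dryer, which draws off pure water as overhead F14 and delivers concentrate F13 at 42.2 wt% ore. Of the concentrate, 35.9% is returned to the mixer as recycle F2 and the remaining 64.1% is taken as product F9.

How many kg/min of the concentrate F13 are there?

793.9 kg/min

Overall ore balance (none leaves overhead): ore in fresh feed = ore in product, i.e. 1180×0.182 = (1−0.359)·F13·0.422.
F13 = 214.76/(0.422×0.641) = 793.93 kg/min.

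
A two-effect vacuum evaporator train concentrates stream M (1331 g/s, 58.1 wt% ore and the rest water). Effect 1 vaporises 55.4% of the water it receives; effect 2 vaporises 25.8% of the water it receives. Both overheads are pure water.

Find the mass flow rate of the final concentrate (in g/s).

water in feed = 1331×0.419 = 557.69 g/s.
After stage 1: water left = (1−0.554)×557.69 = 248.73; stream total = 1022 g/s.
After stage 2: water left = (1−0.258)×248.73 = 184.56; final concentrate = 957.87 g/s.

957.9 g/s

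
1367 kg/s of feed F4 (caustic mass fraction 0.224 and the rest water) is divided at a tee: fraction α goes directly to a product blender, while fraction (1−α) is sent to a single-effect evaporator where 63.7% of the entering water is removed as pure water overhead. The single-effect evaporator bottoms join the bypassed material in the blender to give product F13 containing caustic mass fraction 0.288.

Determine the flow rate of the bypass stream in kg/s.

All 1367×0.224 = 306.21 kg/s of caustic reaches F13, so F13 = 306.21/0.288 = 1063.2 kg/s and vapour = 303.78 kg/s.
The evaporator receives (1−α)·1367 of feed at 0.776 water and removes 0.637 of that water:
0.637×0.776×(1−α)×1367 = 303.78
(1−α) = 303.78/675.72 = 0.4496;  α = 0.5504.
Bypass flow = 0.5504×1367 = 752.45 kg/s.

752.5 kg/s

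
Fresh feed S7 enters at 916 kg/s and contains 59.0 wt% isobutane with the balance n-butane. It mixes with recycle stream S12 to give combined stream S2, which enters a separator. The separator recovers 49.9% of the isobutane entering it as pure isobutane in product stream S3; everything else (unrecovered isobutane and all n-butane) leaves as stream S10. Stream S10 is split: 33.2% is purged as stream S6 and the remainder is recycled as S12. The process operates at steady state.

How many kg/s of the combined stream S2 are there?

1943 kg/s

n-butane enters only via S7 and leaves only via the purge: 916×0.410 = 0.332×(n-butane in S10), and the separator passes all n-butane, so n-butane in S2 = n-butane in S10 = 1131.2 kg/s.
isobutane in S2: m_A = 916×0.590 + (1−0.332)·(1−0.499)·m_A, so m_A = 540.44/0.6653 = 812.29 kg/s.
S2 = 812.29 + 1131.2 = 1943.5 kg/s.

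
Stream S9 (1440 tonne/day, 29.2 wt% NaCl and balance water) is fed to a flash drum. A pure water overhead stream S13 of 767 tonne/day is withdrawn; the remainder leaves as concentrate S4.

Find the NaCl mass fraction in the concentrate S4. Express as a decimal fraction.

0.6248

NaCl is not removed: 1440×0.292 = 420.48 tonne/day of NaCl enters S4.
Concentrate = 1440 − 767 = 673 tonne/day.
Mass fraction = 420.48/673 = 0.6248.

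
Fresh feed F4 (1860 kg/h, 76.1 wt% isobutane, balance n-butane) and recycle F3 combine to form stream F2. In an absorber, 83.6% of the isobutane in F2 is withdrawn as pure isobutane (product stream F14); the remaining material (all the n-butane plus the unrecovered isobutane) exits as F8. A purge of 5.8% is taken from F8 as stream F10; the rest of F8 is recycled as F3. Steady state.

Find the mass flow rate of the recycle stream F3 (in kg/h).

7479 kg/h

n-butane enters only via F4 and leaves only via the purge: 1860×0.239 = 0.058×(n-butane in F8), and the absorber passes all n-butane, so n-butane in F2 = n-butane in F8 = 7664.5 kg/h.
isobutane in F2: m_A = 1860×0.761 + (1−0.058)·(1−0.836)·m_A, so m_A = 1415.5/0.8455 = 1674.1 kg/h.
F8 = (1−0.836)×1674.1 + 7664.5 = 7939 kg/h.
Recycle F3 = (1−0.058)×7939 = 7478.6 kg/h.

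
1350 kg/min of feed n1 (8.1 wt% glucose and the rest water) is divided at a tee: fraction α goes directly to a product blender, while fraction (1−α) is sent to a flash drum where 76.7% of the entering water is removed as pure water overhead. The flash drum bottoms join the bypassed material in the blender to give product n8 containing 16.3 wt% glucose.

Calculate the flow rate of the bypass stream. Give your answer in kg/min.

386.5 kg/min

All 1350×0.081 = 109.35 kg/min of glucose reaches n8, so n8 = 109.35/0.163 = 670.86 kg/min and vapour = 679.14 kg/min.
The evaporator receives (1−α)·1350 of feed at 0.919 water and removes 0.767 of that water:
0.767×0.919×(1−α)×1350 = 679.14
(1−α) = 679.14/951.58 = 0.7137;  α = 0.2863.
Bypass flow = 0.2863×1350 = 386.51 kg/min.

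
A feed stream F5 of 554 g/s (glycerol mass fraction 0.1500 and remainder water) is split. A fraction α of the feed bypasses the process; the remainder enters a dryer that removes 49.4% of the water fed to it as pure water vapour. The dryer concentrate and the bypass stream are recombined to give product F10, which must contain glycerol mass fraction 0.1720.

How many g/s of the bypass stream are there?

All 554×0.150 = 83.1 g/s of glycerol reaches F10, so F10 = 83.1/0.172 = 483.14 g/s and vapour = 70.86 g/s.
The evaporator receives (1−α)·554 of feed at 0.850 water and removes 0.494 of that water:
0.494×0.850×(1−α)×554 = 70.86
(1−α) = 70.86/232.62 = 0.3046;  α = 0.6954.
Bypass flow = 0.6954×554 = 385.24 g/s.

385.2 g/s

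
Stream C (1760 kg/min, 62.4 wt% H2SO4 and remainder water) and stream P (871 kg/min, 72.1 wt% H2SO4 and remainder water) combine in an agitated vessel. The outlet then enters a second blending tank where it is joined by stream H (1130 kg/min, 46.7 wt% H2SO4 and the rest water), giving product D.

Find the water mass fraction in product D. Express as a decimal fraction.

0.401

Overall, product flow = 3761 kg/min.
water in = 1760×0.376 + 871×0.279 + 1130×0.533 = 1507.1 kg/min.
water fraction in D = 0.401.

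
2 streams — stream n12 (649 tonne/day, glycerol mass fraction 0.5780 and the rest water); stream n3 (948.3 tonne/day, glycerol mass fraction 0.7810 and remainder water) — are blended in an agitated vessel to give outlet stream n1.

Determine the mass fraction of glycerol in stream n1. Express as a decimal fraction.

0.6985

Total flow out = 649 + 948.3 = 1597.3 tonne/day.
glycerol in = 649×0.578 + 948.3×0.781 = 1115.7 tonne/day.
glycerol mass fraction in n1 = 1115.7/1597.3 = 0.6985.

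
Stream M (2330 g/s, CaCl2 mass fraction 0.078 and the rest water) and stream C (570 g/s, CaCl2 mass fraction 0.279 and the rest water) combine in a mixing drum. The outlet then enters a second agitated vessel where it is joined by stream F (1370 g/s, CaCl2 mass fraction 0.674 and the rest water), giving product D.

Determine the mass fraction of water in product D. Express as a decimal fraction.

Overall, product flow = 4270 g/s.
water in = 2330×0.922 + 570×0.721 + 1370×0.326 = 3005.9 g/s.
water fraction in D = 0.704.

0.704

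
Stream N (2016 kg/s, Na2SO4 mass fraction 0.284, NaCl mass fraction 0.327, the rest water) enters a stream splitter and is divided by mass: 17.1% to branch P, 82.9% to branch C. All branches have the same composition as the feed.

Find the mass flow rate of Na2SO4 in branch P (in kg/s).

Branch P total = 0.171×2016 = 344.74 kg/s.
Na2SO4 in P = 0.284×344.74 = 97.905 kg/s.

97.91 kg/s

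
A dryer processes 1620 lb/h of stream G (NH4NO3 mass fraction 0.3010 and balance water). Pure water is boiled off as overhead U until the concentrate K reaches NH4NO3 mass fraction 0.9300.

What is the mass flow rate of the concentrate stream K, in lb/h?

524.3 lb/h

NH4NO3 is conserved: 1620×0.301 = 487.62 lb/h all reports to the concentrate.
Concentrate = 487.62/(target fraction) = 524.32 lb/h.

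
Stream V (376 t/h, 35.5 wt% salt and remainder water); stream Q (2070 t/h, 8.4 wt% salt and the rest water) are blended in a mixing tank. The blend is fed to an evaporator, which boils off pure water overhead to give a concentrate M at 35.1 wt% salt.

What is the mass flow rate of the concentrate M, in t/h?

875.7 t/h

salt entering = 376×0.355 + 2070×0.084 = 307.36 t/h.
All salt reports to M, so M = 307.36/0.351 = 875.67 t/h.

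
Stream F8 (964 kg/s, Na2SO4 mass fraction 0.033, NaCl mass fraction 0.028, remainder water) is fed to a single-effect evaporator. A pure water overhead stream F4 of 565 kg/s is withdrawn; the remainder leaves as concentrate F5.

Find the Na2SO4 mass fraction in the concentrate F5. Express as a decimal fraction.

Na2SO4 is not removed: 964×0.033 = 31.812 kg/s of Na2SO4 enters F5.
Concentrate = 964 − 565 = 399 kg/s.
Mass fraction = 31.812/399 = 0.080.

0.080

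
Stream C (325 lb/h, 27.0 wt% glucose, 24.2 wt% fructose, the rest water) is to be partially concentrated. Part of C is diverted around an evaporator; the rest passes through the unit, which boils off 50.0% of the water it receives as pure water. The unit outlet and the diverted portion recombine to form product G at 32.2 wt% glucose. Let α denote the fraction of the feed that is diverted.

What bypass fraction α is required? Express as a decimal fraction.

0.338

All 325×0.270 = 87.75 lb/h of glucose reaches G, so G = 87.75/0.322 = 272.52 lb/h and vapour = 52.484 lb/h.
The evaporator receives (1−α)·325 of feed at 0.488 water and removes 0.500 of that water:
0.500×0.488×(1−α)×325 = 52.484
(1−α) = 52.484/79.3 = 0.6618;  α = 0.3382.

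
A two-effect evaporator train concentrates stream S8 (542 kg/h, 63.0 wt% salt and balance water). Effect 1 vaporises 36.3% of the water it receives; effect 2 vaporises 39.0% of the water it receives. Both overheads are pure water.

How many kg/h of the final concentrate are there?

419.4 kg/h

water in feed = 542×0.370 = 200.54 kg/h.
After stage 1: water left = (1−0.363)×200.54 = 127.74; stream total = 469.2 kg/h.
After stage 2: water left = (1−0.390)×127.74 = 77.924; final concentrate = 419.38 kg/h.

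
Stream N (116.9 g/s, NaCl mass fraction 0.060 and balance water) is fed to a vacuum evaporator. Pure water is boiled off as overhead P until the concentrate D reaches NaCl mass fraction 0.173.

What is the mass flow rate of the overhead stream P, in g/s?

NaCl is conserved: 116.9×0.060 = 7.014 g/s all reports to the concentrate.
Concentrate = 7.014/(target fraction) = 40.543 g/s.
Overhead = 116.9 − 40.543 = 76.357 g/s.

76.36 g/s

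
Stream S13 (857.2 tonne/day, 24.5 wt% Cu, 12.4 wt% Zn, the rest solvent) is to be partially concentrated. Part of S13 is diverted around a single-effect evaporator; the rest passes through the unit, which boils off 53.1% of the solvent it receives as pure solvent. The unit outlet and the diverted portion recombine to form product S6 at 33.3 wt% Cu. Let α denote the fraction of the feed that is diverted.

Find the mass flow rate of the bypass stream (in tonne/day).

All 857.2×0.245 = 210.01 tonne/day of Cu reaches S6, so S6 = 210.01/0.333 = 630.67 tonne/day and vapour = 226.53 tonne/day.
The evaporator receives (1−α)·857.2 of feed at 0.631 solvent and removes 0.531 of that solvent:
0.531×0.631×(1−α)×857.2 = 226.53
(1−α) = 226.53/287.21 = 0.7887;  α = 0.2113.
Bypass flow = 0.2113×857.2 = 181.12 tonne/day.

181.1 tonne/day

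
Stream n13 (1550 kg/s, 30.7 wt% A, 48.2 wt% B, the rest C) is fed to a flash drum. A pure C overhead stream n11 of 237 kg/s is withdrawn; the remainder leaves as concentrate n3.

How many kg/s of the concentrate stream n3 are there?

1313 kg/s

Concentrate = 1550 − 237 = 1313 kg/s.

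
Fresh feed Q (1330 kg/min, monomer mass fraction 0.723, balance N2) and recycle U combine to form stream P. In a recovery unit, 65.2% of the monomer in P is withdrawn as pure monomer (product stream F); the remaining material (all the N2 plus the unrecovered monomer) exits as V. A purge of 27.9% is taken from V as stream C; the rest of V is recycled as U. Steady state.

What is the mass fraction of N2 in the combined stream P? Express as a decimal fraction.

N2 enters only via Q and leaves only via the purge: 1330×0.277 = 0.279×(N2 in V), and the recovery unit passes all N2, so N2 in P = N2 in V = 1320.5 kg/min.
monomer in P: m_A = 1330×0.723 + (1−0.279)·(1−0.652)·m_A, so m_A = 961.59/0.7491 = 1283.7 kg/min.
P = 1283.7 + 1320.5 = 2604.1 kg/min.
N2 fraction in P = 1320.5/2604.1 = 0.507.

0.507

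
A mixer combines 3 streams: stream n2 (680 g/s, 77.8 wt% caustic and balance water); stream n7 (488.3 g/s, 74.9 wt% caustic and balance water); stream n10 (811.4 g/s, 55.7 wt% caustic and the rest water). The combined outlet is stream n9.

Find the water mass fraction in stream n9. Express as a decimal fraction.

0.320

Total flow out = 680 + 488.3 + 811.4 = 1979.7 g/s.
water in = 680×0.222 + 488.3×0.251 + 811.4×0.443 = 632.97 g/s.
water mass fraction in n9 = 632.97/1979.7 = 0.320.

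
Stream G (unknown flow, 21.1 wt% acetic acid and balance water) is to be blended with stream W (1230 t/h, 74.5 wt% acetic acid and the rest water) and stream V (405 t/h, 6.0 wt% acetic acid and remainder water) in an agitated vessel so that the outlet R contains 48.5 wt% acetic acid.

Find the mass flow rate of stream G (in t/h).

Let G be the unknown flow. Total out = 1635 + G.
acetic acid balance: 940.65 + 0.211·G = 0.485·(1635 + G)
(0.211 − 0.485)·G = 0.485×1635 − 940.65 = -147.67
G = -147.67 / -0.274 = 538.96 t/h

539 t/h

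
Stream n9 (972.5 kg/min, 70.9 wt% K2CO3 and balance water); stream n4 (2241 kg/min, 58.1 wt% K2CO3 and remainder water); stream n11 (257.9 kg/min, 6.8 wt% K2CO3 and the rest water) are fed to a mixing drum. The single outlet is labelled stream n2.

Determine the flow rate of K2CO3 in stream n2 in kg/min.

K2CO3 out = K2CO3 in = 972.5×0.709 + 2241×0.581 + 257.9×0.068 = 2009.1 kg/min.

2009 kg/min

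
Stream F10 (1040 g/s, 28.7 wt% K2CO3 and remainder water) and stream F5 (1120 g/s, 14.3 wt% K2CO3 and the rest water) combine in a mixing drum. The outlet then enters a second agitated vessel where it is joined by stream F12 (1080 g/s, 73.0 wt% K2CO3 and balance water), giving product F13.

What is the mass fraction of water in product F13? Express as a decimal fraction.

Overall, product flow = 3240 g/s.
water in = 1040×0.713 + 1120×0.857 + 1080×0.270 = 1993 g/s.
water fraction in F13 = 0.6151.

0.6151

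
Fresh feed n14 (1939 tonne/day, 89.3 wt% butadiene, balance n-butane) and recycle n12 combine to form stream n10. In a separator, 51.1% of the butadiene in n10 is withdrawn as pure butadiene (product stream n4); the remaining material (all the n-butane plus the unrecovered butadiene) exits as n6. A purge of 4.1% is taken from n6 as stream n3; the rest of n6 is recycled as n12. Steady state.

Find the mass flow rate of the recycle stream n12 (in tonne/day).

6382 tonne/day

n-butane enters only via n14 and leaves only via the purge: 1939×0.107 = 0.041×(n-butane in n6), and the separator passes all n-butane, so n-butane in n10 = n-butane in n6 = 5060.3 tonne/day.
butadiene in n10: m_A = 1939×0.893 + (1−0.041)·(1−0.511)·m_A, so m_A = 1731.5/0.5310 = 3260.6 tonne/day.
n6 = (1−0.511)×3260.6 + 5060.3 = 6654.7 tonne/day.
Recycle n12 = (1−0.041)×6654.7 = 6381.9 tonne/day.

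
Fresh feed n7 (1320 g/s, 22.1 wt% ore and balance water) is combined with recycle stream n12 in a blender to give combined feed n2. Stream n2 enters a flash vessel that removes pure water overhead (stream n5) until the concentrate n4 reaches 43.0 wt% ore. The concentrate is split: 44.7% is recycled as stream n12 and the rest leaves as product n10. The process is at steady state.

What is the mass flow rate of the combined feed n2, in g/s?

Overall ore balance (none leaves overhead): ore in fresh feed = ore in product, i.e. 1320×0.221 = (1−0.447)·n4·0.430.
n4 = 291.72/(0.430×0.553) = 1226.8 g/s.
Recycle n12 = 0.447×1226.8 = 548.38 g/s.
Combined feed n2 = 1320 + 548.38 = 1868.4 g/s.

1868 g/s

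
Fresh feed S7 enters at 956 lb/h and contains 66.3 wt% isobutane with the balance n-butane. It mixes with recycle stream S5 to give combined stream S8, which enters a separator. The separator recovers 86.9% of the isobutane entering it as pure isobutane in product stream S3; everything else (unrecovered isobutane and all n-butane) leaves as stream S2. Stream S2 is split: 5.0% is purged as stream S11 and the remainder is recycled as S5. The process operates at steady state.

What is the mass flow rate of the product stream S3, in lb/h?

isobutane in S8: m_A = 956×0.663 + (1−0.050)·(1−0.869)·m_A, so m_A = 633.83/0.8756 = 723.92 lb/h.
Product S3 = 0.869×723.92 = 629.09 lb/h.

629.1 lb/h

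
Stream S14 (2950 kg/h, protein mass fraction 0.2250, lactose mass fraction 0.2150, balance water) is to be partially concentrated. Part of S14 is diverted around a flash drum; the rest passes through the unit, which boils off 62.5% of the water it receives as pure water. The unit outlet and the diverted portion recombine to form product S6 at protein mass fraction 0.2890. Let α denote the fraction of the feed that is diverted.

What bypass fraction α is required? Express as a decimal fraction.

All 2950×0.225 = 663.75 kg/h of protein reaches S6, so S6 = 663.75/0.289 = 2296.7 kg/h and vapour = 653.29 kg/h.
The evaporator receives (1−α)·2950 of feed at 0.560 water and removes 0.625 of that water:
0.625×0.560×(1−α)×2950 = 653.29
(1−α) = 653.29/1032.5 = 0.6327;  α = 0.3673.

0.367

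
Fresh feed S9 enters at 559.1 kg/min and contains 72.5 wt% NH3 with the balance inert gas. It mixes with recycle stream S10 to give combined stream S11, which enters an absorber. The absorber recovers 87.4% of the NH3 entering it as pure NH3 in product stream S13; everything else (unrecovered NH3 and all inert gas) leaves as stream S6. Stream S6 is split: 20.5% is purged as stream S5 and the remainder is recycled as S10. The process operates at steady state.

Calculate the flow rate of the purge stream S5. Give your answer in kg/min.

165.4 kg/min

inert gas enters only via S9 and leaves only via the purge: 559.1×0.275 = 0.205×(inert gas in S6), and the absorber passes all inert gas, so inert gas in S11 = inert gas in S6 = 750.01 kg/min.
NH3 in S11: m_A = 559.1×0.725 + (1−0.205)·(1−0.874)·m_A, so m_A = 405.35/0.8998 = 450.47 kg/min.
S6 = (1−0.874)×450.47 + 750.01 = 806.77 kg/min.
Purge S5 = 0.205×806.77 = 165.39 kg/min.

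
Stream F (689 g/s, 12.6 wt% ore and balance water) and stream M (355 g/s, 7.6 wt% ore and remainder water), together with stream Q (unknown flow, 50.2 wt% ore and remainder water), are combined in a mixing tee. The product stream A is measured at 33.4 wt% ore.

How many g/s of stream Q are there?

1398 g/s

Let Q be the unknown flow. Total out = 1044 + Q.
ore balance: 113.79 + 0.502·Q = 0.334·(1044 + Q)
(0.502 − 0.334)·Q = 0.334×1044 − 113.79 = 234.9
Q = 234.9 / 0.168 = 1398.2 g/s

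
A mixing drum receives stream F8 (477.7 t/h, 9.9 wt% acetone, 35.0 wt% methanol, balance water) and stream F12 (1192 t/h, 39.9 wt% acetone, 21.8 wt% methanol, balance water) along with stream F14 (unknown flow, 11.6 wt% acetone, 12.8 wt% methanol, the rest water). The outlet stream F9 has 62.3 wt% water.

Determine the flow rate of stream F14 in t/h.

Let F14 be the unknown flow. Total out = 1669.7 + F14.
water balance: 719.75 + 0.756·F14 = 0.623·(1669.7 + F14)
(0.756 − 0.623)·F14 = 0.623×1669.7 − 719.75 = 320.47
F14 = 320.47 / 0.133 = 2409.6 t/h

2410 t/h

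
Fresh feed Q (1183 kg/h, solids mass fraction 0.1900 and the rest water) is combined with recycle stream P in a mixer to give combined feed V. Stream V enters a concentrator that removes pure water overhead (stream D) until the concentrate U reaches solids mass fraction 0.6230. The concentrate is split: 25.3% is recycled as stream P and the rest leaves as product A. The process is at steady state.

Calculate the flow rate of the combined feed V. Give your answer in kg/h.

1305 kg/h

Overall solids balance (none leaves overhead): solids in fresh feed = solids in product, i.e. 1183×0.190 = (1−0.253)·U·0.623.
U = 224.77/(0.623×0.747) = 482.98 kg/h.
Recycle P = 0.253×482.98 = 122.19 kg/h.
Combined feed V = 1183 + 122.19 = 1305.2 kg/h.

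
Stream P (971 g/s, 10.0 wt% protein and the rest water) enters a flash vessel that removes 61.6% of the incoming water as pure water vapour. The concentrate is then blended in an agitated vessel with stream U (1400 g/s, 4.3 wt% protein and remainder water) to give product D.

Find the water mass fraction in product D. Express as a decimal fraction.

0.914

Vapour removed = 0.616×0.900×971 = 538.32 g/s; concentrate = 432.68 g/s.
water reaching the mixer = 335.58 (from concentrate) + 1400×0.957 = 1675.4 g/s.
Product flow = 432.68 + 1400 = 1832.7 g/s; water fraction = 0.914.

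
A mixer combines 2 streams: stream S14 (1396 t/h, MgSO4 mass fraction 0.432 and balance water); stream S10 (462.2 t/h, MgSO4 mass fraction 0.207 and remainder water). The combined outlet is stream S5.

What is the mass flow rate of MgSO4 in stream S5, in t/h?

698.7 t/h

MgSO4 out = MgSO4 in = 1396×0.432 + 462.2×0.207 = 698.75 t/h.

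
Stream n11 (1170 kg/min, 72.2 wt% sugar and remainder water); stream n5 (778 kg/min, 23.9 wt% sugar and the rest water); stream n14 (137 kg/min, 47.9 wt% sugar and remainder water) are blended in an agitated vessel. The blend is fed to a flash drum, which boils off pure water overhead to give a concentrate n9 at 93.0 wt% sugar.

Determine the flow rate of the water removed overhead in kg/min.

906.2 kg/min

sugar entering = 1170×0.722 + 778×0.239 + 137×0.479 = 1096.3 kg/min.
All sugar reports to n9, so n9 = 1096.3/0.930 = 1178.8 kg/min.
Total feed = 2085 kg/min; overhead = 2085 − 1178.8 = 906.18 kg/min.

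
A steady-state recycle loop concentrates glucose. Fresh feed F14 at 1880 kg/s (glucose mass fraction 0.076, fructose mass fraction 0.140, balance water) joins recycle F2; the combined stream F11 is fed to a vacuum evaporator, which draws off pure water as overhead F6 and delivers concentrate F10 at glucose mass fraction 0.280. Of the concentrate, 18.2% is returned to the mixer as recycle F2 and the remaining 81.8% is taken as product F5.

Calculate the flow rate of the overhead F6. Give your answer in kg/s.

1370 kg/s

Overall glucose balance (none leaves overhead): glucose in fresh feed = glucose in product, i.e. 1880×0.076 = (1−0.182)·F10·0.280.
F10 = 142.88/(0.280×0.818) = 623.82 kg/s.
Recycle F2 = 0.182×623.82 = 113.54 kg/s.
Combined feed F11 = 1880 + 113.54 = 1993.5 kg/s.
Overhead F6 = F11 − F10 = 1993.5 − 623.82 = 1369.7 kg/s.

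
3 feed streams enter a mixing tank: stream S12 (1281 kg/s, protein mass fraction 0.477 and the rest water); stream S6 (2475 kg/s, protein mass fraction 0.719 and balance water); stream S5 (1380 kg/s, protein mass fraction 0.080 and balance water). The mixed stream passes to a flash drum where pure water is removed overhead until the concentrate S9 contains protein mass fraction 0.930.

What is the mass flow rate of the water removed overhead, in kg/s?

2447 kg/s

protein entering = 1281×0.477 + 2475×0.719 + 1380×0.080 = 2501 kg/s.
All protein reports to S9, so S9 = 2501/0.930 = 2689.2 kg/s.
Total feed = 5136 kg/s; overhead = 5136 − 2689.2 = 2446.8 kg/s.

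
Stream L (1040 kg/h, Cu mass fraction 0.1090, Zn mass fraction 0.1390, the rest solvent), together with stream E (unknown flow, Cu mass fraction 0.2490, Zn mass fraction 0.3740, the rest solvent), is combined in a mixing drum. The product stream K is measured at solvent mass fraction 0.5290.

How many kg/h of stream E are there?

Let E be the unknown flow. Total out = 1040 + E.
solvent balance: 782.08 + 0.377·E = 0.529·(1040 + E)
(0.377 − 0.529)·E = 0.529×1040 − 782.08 = -231.92
E = -231.92 / -0.152 = 1525.8 kg/h

1526 kg/h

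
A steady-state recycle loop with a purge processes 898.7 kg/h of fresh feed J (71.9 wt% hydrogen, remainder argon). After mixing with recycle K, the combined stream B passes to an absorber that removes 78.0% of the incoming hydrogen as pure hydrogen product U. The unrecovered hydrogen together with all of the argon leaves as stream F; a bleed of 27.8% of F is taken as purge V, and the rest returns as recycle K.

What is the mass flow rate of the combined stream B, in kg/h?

argon enters only via J and leaves only via the purge: 898.7×0.281 = 0.278×(argon in F), and the absorber passes all argon, so argon in B = argon in F = 908.4 kg/h.
hydrogen in B: m_A = 898.7×0.719 + (1−0.278)·(1−0.780)·m_A, so m_A = 646.17/0.8412 = 768.18 kg/h.
B = 768.18 + 908.4 = 1676.6 kg/h.

1677 kg/h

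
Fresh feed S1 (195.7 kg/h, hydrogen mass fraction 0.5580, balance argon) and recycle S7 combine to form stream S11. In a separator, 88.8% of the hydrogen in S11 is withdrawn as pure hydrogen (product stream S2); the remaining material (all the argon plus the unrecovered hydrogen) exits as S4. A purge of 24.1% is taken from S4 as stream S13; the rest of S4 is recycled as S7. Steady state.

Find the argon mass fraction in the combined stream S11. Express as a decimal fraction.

0.7505

argon enters only via S1 and leaves only via the purge: 195.7×0.442 = 0.241×(argon in S4), and the separator passes all argon, so argon in S11 = argon in S4 = 358.92 kg/h.
hydrogen in S11: m_A = 195.7×0.558 + (1−0.241)·(1−0.888)·m_A, so m_A = 109.2/0.9150 = 119.35 kg/h.
S11 = 119.35 + 358.92 = 478.26 kg/h.
argon fraction in S11 = 358.92/478.26 = 0.7505.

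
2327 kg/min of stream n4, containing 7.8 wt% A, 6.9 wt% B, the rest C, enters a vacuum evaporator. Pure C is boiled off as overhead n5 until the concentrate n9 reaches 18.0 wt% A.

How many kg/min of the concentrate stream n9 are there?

A is conserved: 2327×0.078 = 181.51 kg/min all reports to the concentrate.
Concentrate = 181.51/(target fraction) = 1008.4 kg/min.

1008 kg/min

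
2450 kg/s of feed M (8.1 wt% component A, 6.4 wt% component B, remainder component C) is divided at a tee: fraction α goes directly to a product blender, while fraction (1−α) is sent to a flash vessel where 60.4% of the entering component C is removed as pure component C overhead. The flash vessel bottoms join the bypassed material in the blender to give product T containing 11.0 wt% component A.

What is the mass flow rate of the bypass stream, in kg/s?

1199 kg/s

All 2450×0.081 = 198.45 kg/s of component A reaches T, so T = 198.45/0.110 = 1804.1 kg/s and vapour = 645.91 kg/s.
The evaporator receives (1−α)·2450 of feed at 0.855 component C and removes 0.604 of that component C:
0.604×0.855×(1−α)×2450 = 645.91
(1−α) = 645.91/1265.2 = 0.5105;  α = 0.4895.
Bypass flow = 0.4895×2450 = 1199.3 kg/s.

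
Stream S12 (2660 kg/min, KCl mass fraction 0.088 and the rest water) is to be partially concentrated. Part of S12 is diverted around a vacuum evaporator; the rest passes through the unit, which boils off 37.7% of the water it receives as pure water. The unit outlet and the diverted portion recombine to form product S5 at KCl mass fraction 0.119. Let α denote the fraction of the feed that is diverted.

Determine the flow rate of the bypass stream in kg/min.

644.6 kg/min

All 2660×0.088 = 234.08 kg/min of KCl reaches S5, so S5 = 234.08/0.119 = 1967.1 kg/min and vapour = 692.94 kg/min.
The evaporator receives (1−α)·2660 of feed at 0.912 water and removes 0.377 of that water:
0.377×0.912×(1−α)×2660 = 692.94
(1−α) = 692.94/914.57 = 0.7577;  α = 0.2423.
Bypass flow = 0.2423×2660 = 644.6 kg/min.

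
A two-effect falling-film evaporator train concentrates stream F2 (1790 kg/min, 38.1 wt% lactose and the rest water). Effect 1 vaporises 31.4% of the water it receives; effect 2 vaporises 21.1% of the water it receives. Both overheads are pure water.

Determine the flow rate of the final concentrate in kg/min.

1282 kg/min

water in feed = 1790×0.619 = 1108 kg/min.
After stage 1: water left = (1−0.314)×1108 = 760.09; stream total = 1442.1 kg/min.
After stage 2: water left = (1−0.211)×760.09 = 599.71; final concentrate = 1281.7 kg/min.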